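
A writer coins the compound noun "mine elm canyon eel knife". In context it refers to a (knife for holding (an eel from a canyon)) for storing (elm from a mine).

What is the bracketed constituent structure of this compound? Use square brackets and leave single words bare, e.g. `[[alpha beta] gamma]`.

At the top level: head "knife" (specifically "canyon eel knife"); modifier "mine elm".
"mine elm" → head "elm", modifier "mine".
"canyon eel knife" → head "knife", modifier "canyon eel".
"canyon eel" → head "eel", modifier "canyon".
Putting it together: [[mine elm] [[canyon eel] knife]].

[[mine elm] [[canyon eel] knife]]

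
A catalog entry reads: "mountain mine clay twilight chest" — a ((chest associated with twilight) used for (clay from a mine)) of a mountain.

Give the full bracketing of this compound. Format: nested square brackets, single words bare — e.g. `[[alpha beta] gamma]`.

[mountain [[mine clay] [twilight chest]]]

At the top level: head "chest" (specifically "mine clay twilight chest"); modifier "mountain".
"mine clay twilight chest" → head "chest" (specifically "twilight chest"), modifier "mine clay".
"mine clay" → head "clay", modifier "mine".
"twilight chest" → head "chest", modifier "twilight".
Assembled: [mountain [[mine clay] [twilight chest]]].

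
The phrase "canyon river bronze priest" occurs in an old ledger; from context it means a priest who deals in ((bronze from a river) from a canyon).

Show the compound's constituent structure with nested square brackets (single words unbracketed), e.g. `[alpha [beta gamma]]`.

[[canyon [river bronze]] priest]

Whole compound: head "priest", modifier "canyon river bronze".
"canyon river bronze" → head "bronze" (specifically "river bronze"), modifier "canyon".
"river bronze" → head "bronze", modifier "river".
So the structure is [[canyon [river bronze]] priest].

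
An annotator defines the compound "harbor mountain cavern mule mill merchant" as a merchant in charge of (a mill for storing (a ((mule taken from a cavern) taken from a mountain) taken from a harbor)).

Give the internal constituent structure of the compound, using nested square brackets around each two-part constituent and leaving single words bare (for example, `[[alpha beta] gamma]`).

[[[harbor [mountain [cavern mule]]] mill] merchant]

Whole compound: head "merchant", modifier "harbor mountain cavern mule mill".
Inside "harbor mountain cavern mule mill": head "mill", modifier "harbor mountain cavern mule".
Inside "harbor mountain cavern mule": head "mule" (specifically "mountain cavern mule"), modifier "harbor".
Inside "mountain cavern mule": head "mule" (specifically "cavern mule"), modifier "mountain".
Inside "cavern mule": head "mule", modifier "cavern".
Putting it together: [[[harbor [mountain [cavern mule]]] mill] merchant].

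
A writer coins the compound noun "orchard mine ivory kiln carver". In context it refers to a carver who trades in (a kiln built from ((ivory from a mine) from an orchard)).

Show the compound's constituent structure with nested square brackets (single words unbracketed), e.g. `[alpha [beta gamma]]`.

Overall it is a kind of carver; the modifier is "orchard mine ivory kiln".
"orchard mine ivory kiln" → head "kiln", modifier "orchard mine ivory".
"orchard mine ivory" → head "ivory" (specifically "mine ivory"), modifier "orchard".
"mine ivory" → head "ivory", modifier "mine".
So the structure is [[[orchard [mine ivory]] kiln] carver].

[[[orchard [mine ivory]] kiln] carver]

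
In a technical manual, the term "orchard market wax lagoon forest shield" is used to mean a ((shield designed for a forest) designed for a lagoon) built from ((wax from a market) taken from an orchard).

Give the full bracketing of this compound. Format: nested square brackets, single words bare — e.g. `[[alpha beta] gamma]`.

Whole compound: head "shield" (specifically "lagoon forest shield"), modifier "orchard market wax".
Within "orchard market wax", the head is "wax" (specifically "market wax") and the modifier is "orchard".
Within "market wax", the head is "wax" and the modifier is "market".
Within "lagoon forest shield", the head is "shield" (specifically "forest shield") and the modifier is "lagoon".
Within "forest shield", the head is "shield" and the modifier is "forest".
Assembled: [[orchard [market wax]] [lagoon [forest shield]]].

[[orchard [market wax]] [lagoon [forest shield]]]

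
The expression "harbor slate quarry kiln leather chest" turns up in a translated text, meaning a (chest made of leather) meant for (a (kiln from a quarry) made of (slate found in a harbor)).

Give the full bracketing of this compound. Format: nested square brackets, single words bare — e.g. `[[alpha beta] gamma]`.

[[[harbor slate] [quarry kiln]] [leather chest]]

At the top level: head "chest" (specifically "leather chest"); modifier "harbor slate quarry kiln".
Inside "harbor slate quarry kiln": head "kiln" (specifically "quarry kiln"), modifier "harbor slate".
Inside "harbor slate": head "slate", modifier "harbor".
Inside "quarry kiln": head "kiln", modifier "quarry".
Inside "leather chest": head "chest", modifier "leather".
So the structure is [[[harbor slate] [quarry kiln]] [leather chest]].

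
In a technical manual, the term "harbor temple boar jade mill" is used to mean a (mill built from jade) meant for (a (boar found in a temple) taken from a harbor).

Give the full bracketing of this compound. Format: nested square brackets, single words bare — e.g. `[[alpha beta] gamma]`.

[[harbor [temple boar]] [jade mill]]

Whole compound: head "mill" (specifically "jade mill"), modifier "harbor temple boar".
Inside "harbor temple boar": head "boar" (specifically "temple boar"), modifier "harbor".
Inside "temple boar": head "boar", modifier "temple".
Inside "jade mill": head "mill", modifier "jade".
Assembled: [[harbor [temple boar]] [jade mill]].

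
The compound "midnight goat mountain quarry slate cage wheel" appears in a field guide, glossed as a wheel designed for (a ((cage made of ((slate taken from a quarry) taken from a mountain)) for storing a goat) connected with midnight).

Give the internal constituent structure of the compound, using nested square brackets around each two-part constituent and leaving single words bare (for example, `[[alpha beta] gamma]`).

At the top level: head "wheel"; modifier "midnight goat mountain quarry slate cage".
"midnight goat mountain quarry slate cage" → head "cage" (specifically "goat mountain quarry slate cage"), modifier "midnight".
"goat mountain quarry slate cage" → head "cage" (specifically "mountain quarry slate cage"), modifier "goat".
"mountain quarry slate cage" → head "cage", modifier "mountain quarry slate".
"mountain quarry slate" → head "slate" (specifically "quarry slate"), modifier "mountain".
"quarry slate" → head "slate", modifier "quarry".
Putting it together: [[midnight [goat [[mountain [quarry slate]] cage]]] wheel].

[[midnight [goat [[mountain [quarry slate]] cage]]] wheel]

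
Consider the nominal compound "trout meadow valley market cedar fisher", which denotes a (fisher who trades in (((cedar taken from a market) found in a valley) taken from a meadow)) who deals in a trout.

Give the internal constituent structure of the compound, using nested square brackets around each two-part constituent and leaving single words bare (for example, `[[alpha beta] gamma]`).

Whole compound: head "fisher" (specifically "meadow valley market cedar fisher"), modifier "trout".
Inside "meadow valley market cedar fisher": head "fisher", modifier "meadow valley market cedar".
Inside "meadow valley market cedar": head "cedar" (specifically "valley market cedar"), modifier "meadow".
Inside "valley market cedar": head "cedar" (specifically "market cedar"), modifier "valley".
Inside "market cedar": head "cedar", modifier "market".
Putting it together: [trout [[meadow [valley [market cedar]]] fisher]].

[trout [[meadow [valley [market cedar]]] fisher]]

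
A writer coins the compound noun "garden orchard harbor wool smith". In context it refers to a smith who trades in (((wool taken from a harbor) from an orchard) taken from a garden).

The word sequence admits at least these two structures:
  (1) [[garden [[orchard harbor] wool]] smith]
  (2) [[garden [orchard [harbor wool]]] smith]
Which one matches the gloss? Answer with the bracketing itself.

[[garden [orchard [harbor wool]]] smith]

The paraphrase's head is the "smith" part ("smith"); its modifier is "garden orchard harbor wool".
That top-level split, carried through the inner groups, gives [[garden [orchard [harbor wool]]] smith].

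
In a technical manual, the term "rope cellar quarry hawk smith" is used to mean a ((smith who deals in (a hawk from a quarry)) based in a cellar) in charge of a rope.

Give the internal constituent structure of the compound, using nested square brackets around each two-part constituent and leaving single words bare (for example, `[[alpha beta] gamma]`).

[rope [cellar [[quarry hawk] smith]]]

Overall it is a kind of smith (specifically "cellar quarry hawk smith"); the modifier is "rope".
Inside "cellar quarry hawk smith": head "smith" (specifically "quarry hawk smith"), modifier "cellar".
Inside "quarry hawk smith": head "smith", modifier "quarry hawk".
Inside "quarry hawk": head "hawk", modifier "quarry".
Putting it together: [rope [cellar [[quarry hawk] smith]]].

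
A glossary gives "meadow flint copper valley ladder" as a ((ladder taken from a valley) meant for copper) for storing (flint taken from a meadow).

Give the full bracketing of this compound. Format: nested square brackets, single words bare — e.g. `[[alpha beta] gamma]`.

At the top level: head "ladder" (specifically "copper valley ladder"); modifier "meadow flint".
Inside "meadow flint": head "flint", modifier "meadow".
Inside "copper valley ladder": head "ladder" (specifically "valley ladder"), modifier "copper".
Inside "valley ladder": head "ladder", modifier "valley".
Assembled: [[meadow flint] [copper [valley ladder]]].

[[meadow flint] [copper [valley ladder]]]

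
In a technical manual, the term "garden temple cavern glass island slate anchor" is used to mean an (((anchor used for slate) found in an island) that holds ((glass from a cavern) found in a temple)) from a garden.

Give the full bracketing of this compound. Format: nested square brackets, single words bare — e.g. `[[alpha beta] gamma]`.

Overall it is a kind of anchor (specifically "temple cavern glass island slate anchor"); the modifier is "garden".
"temple cavern glass island slate anchor" → head "anchor" (specifically "island slate anchor"), modifier "temple cavern glass".
"temple cavern glass" → head "glass" (specifically "cavern glass"), modifier "temple".
"cavern glass" → head "glass", modifier "cavern".
"island slate anchor" → head "anchor" (specifically "slate anchor"), modifier "island".
"slate anchor" → head "anchor", modifier "slate".
Assembled: [garden [[temple [cavern glass]] [island [slate anchor]]]].

[garden [[temple [cavern glass]] [island [slate anchor]]]]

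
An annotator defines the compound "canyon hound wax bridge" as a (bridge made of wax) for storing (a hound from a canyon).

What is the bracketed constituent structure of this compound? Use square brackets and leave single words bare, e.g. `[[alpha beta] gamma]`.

Whole compound: head "bridge" (specifically "wax bridge"), modifier "canyon hound".
"canyon hound" → head "hound", modifier "canyon".
"wax bridge" → head "bridge", modifier "wax".
So the structure is [[canyon hound] [wax bridge]].

[[canyon hound] [wax bridge]]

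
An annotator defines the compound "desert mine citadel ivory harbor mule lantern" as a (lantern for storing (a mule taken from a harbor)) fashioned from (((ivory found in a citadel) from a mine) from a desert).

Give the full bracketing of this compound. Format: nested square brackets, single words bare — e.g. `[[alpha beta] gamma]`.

Overall it is a kind of lantern (specifically "harbor mule lantern"); the modifier is "desert mine citadel ivory".
Inside "desert mine citadel ivory": head "ivory" (specifically "mine citadel ivory"), modifier "desert".
Inside "mine citadel ivory": head "ivory" (specifically "citadel ivory"), modifier "mine".
Inside "citadel ivory": head "ivory", modifier "citadel".
Inside "harbor mule lantern": head "lantern", modifier "harbor mule".
Inside "harbor mule": head "mule", modifier "harbor".
Putting it together: [[desert [mine [citadel ivory]]] [[harbor mule] lantern]].

[[desert [mine [citadel ivory]]] [[harbor mule] lantern]]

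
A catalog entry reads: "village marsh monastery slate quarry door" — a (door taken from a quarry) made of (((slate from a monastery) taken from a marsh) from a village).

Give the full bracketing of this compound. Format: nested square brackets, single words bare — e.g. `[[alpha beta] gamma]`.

Whole compound: head "door" (specifically "quarry door"), modifier "village marsh monastery slate".
Within "village marsh monastery slate", the head is "slate" (specifically "marsh monastery slate") and the modifier is "village".
Within "marsh monastery slate", the head is "slate" (specifically "monastery slate") and the modifier is "marsh".
Within "monastery slate", the head is "slate" and the modifier is "monastery".
Within "quarry door", the head is "door" and the modifier is "quarry".
Assembled: [[village [marsh [monastery slate]]] [quarry door]].

[[village [marsh [monastery slate]]] [quarry door]]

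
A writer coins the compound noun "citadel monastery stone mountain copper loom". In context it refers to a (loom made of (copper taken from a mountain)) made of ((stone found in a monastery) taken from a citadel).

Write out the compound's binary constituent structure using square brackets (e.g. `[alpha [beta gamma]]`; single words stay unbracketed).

[[citadel [monastery stone]] [[mountain copper] loom]]

Overall it is a kind of loom (specifically "mountain copper loom"); the modifier is "citadel monastery stone".
"citadel monastery stone" → head "stone" (specifically "monastery stone"), modifier "citadel".
"monastery stone" → head "stone", modifier "monastery".
"mountain copper loom" → head "loom", modifier "mountain copper".
"mountain copper" → head "copper", modifier "mountain".
Assembled: [[citadel [monastery stone]] [[mountain copper] loom]].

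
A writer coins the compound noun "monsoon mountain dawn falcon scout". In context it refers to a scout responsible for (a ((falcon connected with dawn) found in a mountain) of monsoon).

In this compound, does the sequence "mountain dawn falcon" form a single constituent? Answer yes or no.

The paraphrase groups the words so that "mountain dawn falcon" is one unit: it corresponds to a single parenthesized sub-phrase.
The full structure is [[monsoon [mountain [dawn falcon]]] scout], in which [mountain dawn falcon] is a constituent.

yes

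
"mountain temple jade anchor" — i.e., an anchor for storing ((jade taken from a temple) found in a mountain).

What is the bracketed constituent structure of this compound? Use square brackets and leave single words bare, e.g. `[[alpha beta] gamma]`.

Overall it is a kind of anchor; the modifier is "mountain temple jade".
Within "mountain temple jade", the head is "jade" (specifically "temple jade") and the modifier is "mountain".
Within "temple jade", the head is "jade" and the modifier is "temple".
Putting it together: [[mountain [temple jade]] anchor].

[[mountain [temple jade]] anchor]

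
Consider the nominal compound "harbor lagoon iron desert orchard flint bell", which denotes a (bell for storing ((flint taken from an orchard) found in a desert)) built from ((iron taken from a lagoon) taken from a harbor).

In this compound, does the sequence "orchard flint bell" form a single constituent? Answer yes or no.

no

The top-level split is [harbor lagoon iron] [desert orchard flint bell]; the full structure is [[harbor [lagoon iron]] [[desert [orchard flint]] bell]].
"orchard flint bell" straddles a constituent boundary, so it is not a single unit.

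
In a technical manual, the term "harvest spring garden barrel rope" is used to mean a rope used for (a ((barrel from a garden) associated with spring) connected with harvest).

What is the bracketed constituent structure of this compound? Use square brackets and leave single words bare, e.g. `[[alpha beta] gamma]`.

The outermost head in the paraphrase is "rope", modified by "harvest spring garden barrel".
Within "harvest spring garden barrel", the head is "barrel" (specifically "spring garden barrel") and the modifier is "harvest".
Within "spring garden barrel", the head is "barrel" (specifically "garden barrel") and the modifier is "spring".
Within "garden barrel", the head is "barrel" and the modifier is "garden".
So the structure is [[harvest [spring [garden barrel]]] rope].

[[harvest [spring [garden barrel]]] rope]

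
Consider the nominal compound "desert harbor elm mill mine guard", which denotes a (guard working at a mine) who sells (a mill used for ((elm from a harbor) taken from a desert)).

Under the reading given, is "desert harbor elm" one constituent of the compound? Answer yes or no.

yes

The paraphrase groups the words so that "desert harbor elm" is one unit: it corresponds to a single parenthesized sub-phrase.
The full structure is [[[desert [harbor elm]] mill] [mine guard]], in which [desert harbor elm] is a constituent.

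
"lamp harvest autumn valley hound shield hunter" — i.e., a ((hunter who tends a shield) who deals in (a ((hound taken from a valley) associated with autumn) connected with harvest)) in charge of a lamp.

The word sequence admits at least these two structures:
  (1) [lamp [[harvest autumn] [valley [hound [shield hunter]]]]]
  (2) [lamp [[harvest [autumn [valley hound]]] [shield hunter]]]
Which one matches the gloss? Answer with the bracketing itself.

The paraphrase's head is the "hunter" part ("harvest autumn valley hound shield hunter"); its modifier is "lamp".
That top-level split, carried through the inner groups, gives [lamp [[harvest [autumn [valley hound]]] [shield hunter]]].

[lamp [[harvest [autumn [valley hound]]] [shield hunter]]]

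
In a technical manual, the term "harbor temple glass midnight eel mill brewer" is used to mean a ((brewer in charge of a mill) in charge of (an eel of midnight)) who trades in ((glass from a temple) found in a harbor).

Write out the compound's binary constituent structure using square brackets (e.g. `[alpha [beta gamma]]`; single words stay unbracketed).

At the top level: head "brewer" (specifically "midnight eel mill brewer"); modifier "harbor temple glass".
Inside "harbor temple glass": head "glass" (specifically "temple glass"), modifier "harbor".
Inside "temple glass": head "glass", modifier "temple".
Inside "midnight eel mill brewer": head "brewer" (specifically "mill brewer"), modifier "midnight eel".
Inside "midnight eel": head "eel", modifier "midnight".
Inside "mill brewer": head "brewer", modifier "mill".
Assembled: [[harbor [temple glass]] [[midnight eel] [mill brewer]]].

[[harbor [temple glass]] [[midnight eel] [mill brewer]]]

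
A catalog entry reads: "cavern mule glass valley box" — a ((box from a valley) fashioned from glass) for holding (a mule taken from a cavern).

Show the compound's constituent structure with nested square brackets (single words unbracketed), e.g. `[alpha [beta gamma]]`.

The outermost head in the paraphrase is "box" (specifically "glass valley box"), modified by "cavern mule".
Within "cavern mule", the head is "mule" and the modifier is "cavern".
Within "glass valley box", the head is "box" (specifically "valley box") and the modifier is "glass".
Within "valley box", the head is "box" and the modifier is "valley".
Putting it together: [[cavern mule] [glass [valley box]]].

[[cavern mule] [glass [valley box]]]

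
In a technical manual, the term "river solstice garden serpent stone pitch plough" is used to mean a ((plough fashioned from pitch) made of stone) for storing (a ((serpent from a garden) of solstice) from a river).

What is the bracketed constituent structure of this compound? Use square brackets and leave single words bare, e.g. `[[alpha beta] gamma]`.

[[river [solstice [garden serpent]]] [stone [pitch plough]]]

The outermost head in the paraphrase is "plough" (specifically "stone pitch plough"), modified by "river solstice garden serpent".
Within "river solstice garden serpent", the head is "serpent" (specifically "solstice garden serpent") and the modifier is "river".
Within "solstice garden serpent", the head is "serpent" (specifically "garden serpent") and the modifier is "solstice".
Within "garden serpent", the head is "serpent" and the modifier is "garden".
Within "stone pitch plough", the head is "plough" (specifically "pitch plough") and the modifier is "stone".
Within "pitch plough", the head is "plough" and the modifier is "pitch".
Putting it together: [[river [solstice [garden serpent]]] [stone [pitch plough]]].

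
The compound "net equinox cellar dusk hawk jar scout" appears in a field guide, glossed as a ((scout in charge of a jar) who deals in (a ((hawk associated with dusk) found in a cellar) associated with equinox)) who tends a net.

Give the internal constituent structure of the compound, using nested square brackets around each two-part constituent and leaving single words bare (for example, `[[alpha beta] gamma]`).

[net [[equinox [cellar [dusk hawk]]] [jar scout]]]

At the top level: head "scout" (specifically "equinox cellar dusk hawk jar scout"); modifier "net".
"equinox cellar dusk hawk jar scout" → head "scout" (specifically "jar scout"), modifier "equinox cellar dusk hawk".
"equinox cellar dusk hawk" → head "hawk" (specifically "cellar dusk hawk"), modifier "equinox".
"cellar dusk hawk" → head "hawk" (specifically "dusk hawk"), modifier "cellar".
"dusk hawk" → head "hawk", modifier "dusk".
"jar scout" → head "scout", modifier "jar".
Putting it together: [net [[equinox [cellar [dusk hawk]]] [jar scout]]].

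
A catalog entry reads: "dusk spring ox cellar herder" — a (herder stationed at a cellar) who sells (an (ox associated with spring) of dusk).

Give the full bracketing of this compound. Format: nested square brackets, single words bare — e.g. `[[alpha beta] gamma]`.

[[dusk [spring ox]] [cellar herder]]

Whole compound: head "herder" (specifically "cellar herder"), modifier "dusk spring ox".
Within "dusk spring ox", the head is "ox" (specifically "spring ox") and the modifier is "dusk".
Within "spring ox", the head is "ox" and the modifier is "spring".
Within "cellar herder", the head is "herder" and the modifier is "cellar".
Assembled: [[dusk [spring ox]] [cellar herder]].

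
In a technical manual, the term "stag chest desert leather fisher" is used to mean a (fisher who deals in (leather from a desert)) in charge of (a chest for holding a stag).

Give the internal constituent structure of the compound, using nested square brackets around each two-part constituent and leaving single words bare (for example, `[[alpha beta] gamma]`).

[[stag chest] [[desert leather] fisher]]

The outermost head in the paraphrase is "fisher" (specifically "desert leather fisher"), modified by "stag chest".
"stag chest" → head "chest", modifier "stag".
"desert leather fisher" → head "fisher", modifier "desert leather".
"desert leather" → head "leather", modifier "desert".
So the structure is [[stag chest] [[desert leather] fisher]].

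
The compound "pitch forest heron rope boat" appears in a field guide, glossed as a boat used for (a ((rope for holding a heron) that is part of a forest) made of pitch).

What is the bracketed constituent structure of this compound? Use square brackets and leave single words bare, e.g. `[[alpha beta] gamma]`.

At the top level: head "boat"; modifier "pitch forest heron rope".
"pitch forest heron rope" → head "rope" (specifically "forest heron rope"), modifier "pitch".
"forest heron rope" → head "rope" (specifically "heron rope"), modifier "forest".
"heron rope" → head "rope", modifier "heron".
Assembled: [[pitch [forest [heron rope]]] boat].

[[pitch [forest [heron rope]]] boat]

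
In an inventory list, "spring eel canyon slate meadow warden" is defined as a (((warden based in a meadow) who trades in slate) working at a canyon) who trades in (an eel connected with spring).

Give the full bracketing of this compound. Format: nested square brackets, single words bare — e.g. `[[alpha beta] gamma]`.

[[spring eel] [canyon [slate [meadow warden]]]]

The outermost head in the paraphrase is "warden" (specifically "canyon slate meadow warden"), modified by "spring eel".
Within "spring eel", the head is "eel" and the modifier is "spring".
Within "canyon slate meadow warden", the head is "warden" (specifically "slate meadow warden") and the modifier is "canyon".
Within "slate meadow warden", the head is "warden" (specifically "meadow warden") and the modifier is "slate".
Within "meadow warden", the head is "warden" and the modifier is "meadow".
So the structure is [[spring eel] [canyon [slate [meadow warden]]]].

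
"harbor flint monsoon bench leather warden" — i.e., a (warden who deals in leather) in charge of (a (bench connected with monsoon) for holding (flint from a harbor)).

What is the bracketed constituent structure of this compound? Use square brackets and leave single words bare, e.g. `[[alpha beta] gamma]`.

Overall it is a kind of warden (specifically "leather warden"); the modifier is "harbor flint monsoon bench".
Within "harbor flint monsoon bench", the head is "bench" (specifically "monsoon bench") and the modifier is "harbor flint".
Within "harbor flint", the head is "flint" and the modifier is "harbor".
Within "monsoon bench", the head is "bench" and the modifier is "monsoon".
Within "leather warden", the head is "warden" and the modifier is "leather".
Assembled: [[[harbor flint] [monsoon bench]] [leather warden]].

[[[harbor flint] [monsoon bench]] [leather warden]]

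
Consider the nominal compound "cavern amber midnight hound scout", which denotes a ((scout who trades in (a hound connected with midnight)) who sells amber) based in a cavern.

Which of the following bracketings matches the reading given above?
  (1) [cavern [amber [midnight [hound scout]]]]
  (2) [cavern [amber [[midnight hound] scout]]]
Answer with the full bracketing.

[cavern [amber [[midnight hound] scout]]]

The paraphrase's head is the "scout" part ("amber midnight hound scout"); its modifier is "cavern".
That top-level split, carried through the inner groups, gives [cavern [amber [[midnight hound] scout]]].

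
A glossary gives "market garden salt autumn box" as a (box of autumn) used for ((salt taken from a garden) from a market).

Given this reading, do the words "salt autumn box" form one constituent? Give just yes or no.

The top-level split is [market garden salt] [autumn box]; the full structure is [[market [garden salt]] [autumn box]].
"salt autumn box" straddles a constituent boundary, so it is not a single unit.

no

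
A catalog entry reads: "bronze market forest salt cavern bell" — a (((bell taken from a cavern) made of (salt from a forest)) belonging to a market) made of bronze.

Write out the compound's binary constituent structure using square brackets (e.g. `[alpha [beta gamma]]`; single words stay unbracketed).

The outermost head in the paraphrase is "bell" (specifically "market forest salt cavern bell"), modified by "bronze".
Within "market forest salt cavern bell", the head is "bell" (specifically "forest salt cavern bell") and the modifier is "market".
Within "forest salt cavern bell", the head is "bell" (specifically "cavern bell") and the modifier is "forest salt".
Within "forest salt", the head is "salt" and the modifier is "forest".
Within "cavern bell", the head is "bell" and the modifier is "cavern".
So the structure is [bronze [market [[forest salt] [cavern bell]]]].

[bronze [market [[forest salt] [cavern bell]]]]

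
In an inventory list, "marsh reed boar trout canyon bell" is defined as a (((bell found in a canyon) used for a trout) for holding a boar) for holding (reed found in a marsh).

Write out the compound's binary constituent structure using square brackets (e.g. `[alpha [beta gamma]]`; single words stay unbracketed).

Whole compound: head "bell" (specifically "boar trout canyon bell"), modifier "marsh reed".
Within "marsh reed", the head is "reed" and the modifier is "marsh".
Within "boar trout canyon bell", the head is "bell" (specifically "trout canyon bell") and the modifier is "boar".
Within "trout canyon bell", the head is "bell" (specifically "canyon bell") and the modifier is "trout".
Within "canyon bell", the head is "bell" and the modifier is "canyon".
Assembled: [[marsh reed] [boar [trout [canyon bell]]]].

[[marsh reed] [boar [trout [canyon bell]]]]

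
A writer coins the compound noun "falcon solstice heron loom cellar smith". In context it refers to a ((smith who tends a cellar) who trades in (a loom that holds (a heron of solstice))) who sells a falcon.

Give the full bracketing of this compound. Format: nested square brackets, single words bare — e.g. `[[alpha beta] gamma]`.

[falcon [[[solstice heron] loom] [cellar smith]]]

Whole compound: head "smith" (specifically "solstice heron loom cellar smith"), modifier "falcon".
Within "solstice heron loom cellar smith", the head is "smith" (specifically "cellar smith") and the modifier is "solstice heron loom".
Within "solstice heron loom", the head is "loom" and the modifier is "solstice heron".
Within "solstice heron", the head is "heron" and the modifier is "solstice".
Within "cellar smith", the head is "smith" and the modifier is "cellar".
Assembled: [falcon [[[solstice heron] loom] [cellar smith]]].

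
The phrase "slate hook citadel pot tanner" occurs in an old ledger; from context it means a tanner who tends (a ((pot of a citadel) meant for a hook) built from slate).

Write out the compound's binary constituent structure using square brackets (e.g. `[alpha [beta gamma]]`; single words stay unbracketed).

Overall it is a kind of tanner; the modifier is "slate hook citadel pot".
"slate hook citadel pot" → head "pot" (specifically "hook citadel pot"), modifier "slate".
"hook citadel pot" → head "pot" (specifically "citadel pot"), modifier "hook".
"citadel pot" → head "pot", modifier "citadel".
So the structure is [[slate [hook [citadel pot]]] tanner].

[[slate [hook [citadel pot]]] tanner]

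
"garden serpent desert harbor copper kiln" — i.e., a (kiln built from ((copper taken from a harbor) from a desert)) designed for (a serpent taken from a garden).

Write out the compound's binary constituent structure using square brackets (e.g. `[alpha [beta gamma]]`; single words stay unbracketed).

[[garden serpent] [[desert [harbor copper]] kiln]]

Overall it is a kind of kiln (specifically "desert harbor copper kiln"); the modifier is "garden serpent".
"garden serpent" → head "serpent", modifier "garden".
"desert harbor copper kiln" → head "kiln", modifier "desert harbor copper".
"desert harbor copper" → head "copper" (specifically "harbor copper"), modifier "desert".
"harbor copper" → head "copper", modifier "harbor".
Assembled: [[garden serpent] [[desert [harbor copper]] kiln]].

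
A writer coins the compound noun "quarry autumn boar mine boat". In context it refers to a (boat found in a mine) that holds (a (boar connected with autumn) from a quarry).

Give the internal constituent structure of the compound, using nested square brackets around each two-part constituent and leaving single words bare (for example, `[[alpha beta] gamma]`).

[[quarry [autumn boar]] [mine boat]]

Whole compound: head "boat" (specifically "mine boat"), modifier "quarry autumn boar".
Within "quarry autumn boar", the head is "boar" (specifically "autumn boar") and the modifier is "quarry".
Within "autumn boar", the head is "boar" and the modifier is "autumn".
Within "mine boat", the head is "boat" and the modifier is "mine".
So the structure is [[quarry [autumn boar]] [mine boat]].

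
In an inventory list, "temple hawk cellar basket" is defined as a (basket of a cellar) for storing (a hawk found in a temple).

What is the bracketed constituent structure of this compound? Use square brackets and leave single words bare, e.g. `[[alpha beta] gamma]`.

Overall it is a kind of basket (specifically "cellar basket"); the modifier is "temple hawk".
Within "temple hawk", the head is "hawk" and the modifier is "temple".
Within "cellar basket", the head is "basket" and the modifier is "cellar".
Assembled: [[temple hawk] [cellar basket]].

[[temple hawk] [cellar basket]]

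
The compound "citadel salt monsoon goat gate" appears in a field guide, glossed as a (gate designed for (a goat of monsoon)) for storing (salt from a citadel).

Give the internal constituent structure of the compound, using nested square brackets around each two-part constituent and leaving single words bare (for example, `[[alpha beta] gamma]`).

[[citadel salt] [[monsoon goat] gate]]

At the top level: head "gate" (specifically "monsoon goat gate"); modifier "citadel salt".
Within "citadel salt", the head is "salt" and the modifier is "citadel".
Within "monsoon goat gate", the head is "gate" and the modifier is "monsoon goat".
Within "monsoon goat", the head is "goat" and the modifier is "monsoon".
Assembled: [[citadel salt] [[monsoon goat] gate]].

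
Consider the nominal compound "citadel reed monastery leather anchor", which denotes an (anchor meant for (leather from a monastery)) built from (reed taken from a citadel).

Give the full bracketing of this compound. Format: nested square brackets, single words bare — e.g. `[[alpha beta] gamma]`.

[[citadel reed] [[monastery leather] anchor]]

Overall it is a kind of anchor (specifically "monastery leather anchor"); the modifier is "citadel reed".
Within "citadel reed", the head is "reed" and the modifier is "citadel".
Within "monastery leather anchor", the head is "anchor" and the modifier is "monastery leather".
Within "monastery leather", the head is "leather" and the modifier is "monastery".
Putting it together: [[citadel reed] [[monastery leather] anchor]].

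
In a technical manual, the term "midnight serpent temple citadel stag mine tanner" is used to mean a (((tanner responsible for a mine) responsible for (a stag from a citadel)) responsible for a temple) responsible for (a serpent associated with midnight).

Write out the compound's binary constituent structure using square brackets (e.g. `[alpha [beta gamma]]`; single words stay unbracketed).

Whole compound: head "tanner" (specifically "temple citadel stag mine tanner"), modifier "midnight serpent".
Within "midnight serpent", the head is "serpent" and the modifier is "midnight".
Within "temple citadel stag mine tanner", the head is "tanner" (specifically "citadel stag mine tanner") and the modifier is "temple".
Within "citadel stag mine tanner", the head is "tanner" (specifically "mine tanner") and the modifier is "citadel stag".
Within "citadel stag", the head is "stag" and the modifier is "citadel".
Within "mine tanner", the head is "tanner" and the modifier is "mine".
So the structure is [[midnight serpent] [temple [[citadel stag] [mine tanner]]]].

[[midnight serpent] [temple [[citadel stag] [mine tanner]]]]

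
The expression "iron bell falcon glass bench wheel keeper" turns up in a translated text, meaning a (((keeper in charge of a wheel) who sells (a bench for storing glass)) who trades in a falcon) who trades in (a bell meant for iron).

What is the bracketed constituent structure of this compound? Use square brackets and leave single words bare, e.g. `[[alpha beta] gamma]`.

[[iron bell] [falcon [[glass bench] [wheel keeper]]]]

The outermost head in the paraphrase is "keeper" (specifically "falcon glass bench wheel keeper"), modified by "iron bell".
Within "iron bell", the head is "bell" and the modifier is "iron".
Within "falcon glass bench wheel keeper", the head is "keeper" (specifically "glass bench wheel keeper") and the modifier is "falcon".
Within "glass bench wheel keeper", the head is "keeper" (specifically "wheel keeper") and the modifier is "glass bench".
Within "glass bench", the head is "bench" and the modifier is "glass".
Within "wheel keeper", the head is "keeper" and the modifier is "wheel".
So the structure is [[iron bell] [falcon [[glass bench] [wheel keeper]]]].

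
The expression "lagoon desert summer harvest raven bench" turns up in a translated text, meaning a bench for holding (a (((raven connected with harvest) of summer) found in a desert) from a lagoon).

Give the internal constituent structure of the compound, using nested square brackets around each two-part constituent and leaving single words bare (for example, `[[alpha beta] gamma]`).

[[lagoon [desert [summer [harvest raven]]]] bench]

Whole compound: head "bench", modifier "lagoon desert summer harvest raven".
Within "lagoon desert summer harvest raven", the head is "raven" (specifically "desert summer harvest raven") and the modifier is "lagoon".
Within "desert summer harvest raven", the head is "raven" (specifically "summer harvest raven") and the modifier is "desert".
Within "summer harvest raven", the head is "raven" (specifically "harvest raven") and the modifier is "summer".
Within "harvest raven", the head is "raven" and the modifier is "harvest".
Putting it together: [[lagoon [desert [summer [harvest raven]]]] bench].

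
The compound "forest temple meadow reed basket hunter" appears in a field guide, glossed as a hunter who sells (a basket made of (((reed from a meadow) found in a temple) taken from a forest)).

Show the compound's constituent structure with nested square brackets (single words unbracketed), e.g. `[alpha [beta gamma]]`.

[[[forest [temple [meadow reed]]] basket] hunter]

Whole compound: head "hunter", modifier "forest temple meadow reed basket".
Within "forest temple meadow reed basket", the head is "basket" and the modifier is "forest temple meadow reed".
Within "forest temple meadow reed", the head is "reed" (specifically "temple meadow reed") and the modifier is "forest".
Within "temple meadow reed", the head is "reed" (specifically "meadow reed") and the modifier is "temple".
Within "meadow reed", the head is "reed" and the modifier is "meadow".
Putting it together: [[[forest [temple [meadow reed]]] basket] hunter].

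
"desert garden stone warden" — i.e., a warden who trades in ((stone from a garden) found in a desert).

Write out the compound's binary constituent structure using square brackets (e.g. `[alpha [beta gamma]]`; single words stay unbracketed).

At the top level: head "warden"; modifier "desert garden stone".
Inside "desert garden stone": head "stone" (specifically "garden stone"), modifier "desert".
Inside "garden stone": head "stone", modifier "garden".
Assembled: [[desert [garden stone]] warden].

[[desert [garden stone]] warden]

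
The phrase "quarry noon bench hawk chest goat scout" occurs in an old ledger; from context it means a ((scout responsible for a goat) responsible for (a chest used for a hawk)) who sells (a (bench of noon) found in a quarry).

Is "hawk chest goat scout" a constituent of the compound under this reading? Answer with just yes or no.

The paraphrase groups the words so that "hawk chest goat scout" is one unit: it corresponds to a single parenthesized sub-phrase.
The full structure is [[quarry [noon bench]] [[hawk chest] [goat scout]]], in which [hawk chest goat scout] is a constituent.

yes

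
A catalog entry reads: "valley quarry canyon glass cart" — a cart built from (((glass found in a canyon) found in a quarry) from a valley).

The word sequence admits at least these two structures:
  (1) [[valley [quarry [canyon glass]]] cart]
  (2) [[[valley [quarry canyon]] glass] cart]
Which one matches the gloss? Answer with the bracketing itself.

[[valley [quarry [canyon glass]]] cart]

The paraphrase's head is the "cart" part ("cart"); its modifier is "valley quarry canyon glass".
That top-level split, carried through the inner groups, gives [[valley [quarry [canyon glass]]] cart].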